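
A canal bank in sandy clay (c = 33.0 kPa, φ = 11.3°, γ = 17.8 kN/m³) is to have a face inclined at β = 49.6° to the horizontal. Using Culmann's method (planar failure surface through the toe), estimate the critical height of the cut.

Culmann's analysis gives the critical failure plane at α_cr = (β + φ)/2 = (49.6 + 11.3)/2 = 30.5°, and the critical height
H_c = (4c/γ) · sinβ cosφ / [1 − cos(β − φ)]
    = (4·33.0/17.8) · sin49.6°·cos11.3° / [1 − cos(38.3°)]
    = 7.416 · 0.7615·0.9806 / [1 − 0.7848]
    = 7.416 · 0.7468 / 0.2152
    = 25.73 m

H_c = 25.73 m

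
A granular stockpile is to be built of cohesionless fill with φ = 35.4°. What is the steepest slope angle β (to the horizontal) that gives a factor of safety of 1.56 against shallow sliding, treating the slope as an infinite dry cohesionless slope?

β = 24.5°

For an infinite dry cohesionless slope FS = tanφ/tanβ, so tanβ = tanφ / FS.
tanβ = tan35.4° / 1.56 = 0.7107 / 1.56 = 0.4556
β = arctan(0.4556) = 24.49°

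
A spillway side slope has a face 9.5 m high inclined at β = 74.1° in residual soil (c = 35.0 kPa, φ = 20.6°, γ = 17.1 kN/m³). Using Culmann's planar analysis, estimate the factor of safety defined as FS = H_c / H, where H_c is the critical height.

H_c = (4c/γ) · sinβ cosφ / [1 − cos(β − φ)]
    = (4·35.0/17.1) · sin74.1°·cos20.6° / [1 − cos53.5°]
    = 8.187 · 0.9002 / 0.4052 = 18.19 m
FS = H_c / H = 18.19 / 9.5 = 1.915

FS = 1.91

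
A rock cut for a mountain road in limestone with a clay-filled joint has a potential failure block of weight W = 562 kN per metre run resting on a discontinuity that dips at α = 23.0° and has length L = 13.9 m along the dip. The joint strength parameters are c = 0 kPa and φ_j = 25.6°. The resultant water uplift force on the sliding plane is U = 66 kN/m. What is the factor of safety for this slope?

FS = 0.98

Resolving the block weight along and normal to the plane and applying the Mohr–Coulomb strength on the joint:
N' = W cosα − U = 562·cos23.0° − 66 = 451.3 kN/m
Driving force T = W sinα = 562·sin23.0° = 219.6 kN/m
Resisting force R = c·L + N'·tanφ_j = 0·13.9 + 451.3·tan25.6° = 0.0 + 216.2 = 216.2 kN/m
FS = R / T = 216.2 / 219.6 = 0.985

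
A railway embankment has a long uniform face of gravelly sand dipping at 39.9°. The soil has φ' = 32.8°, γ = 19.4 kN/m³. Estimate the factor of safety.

For a dry cohesionless infinite slope the factor of safety is FS = tanφ' / tanβ.
FS = tan32.8° / tan39.9° = 0.6445 / 0.8361 = 0.771

FS = 0.77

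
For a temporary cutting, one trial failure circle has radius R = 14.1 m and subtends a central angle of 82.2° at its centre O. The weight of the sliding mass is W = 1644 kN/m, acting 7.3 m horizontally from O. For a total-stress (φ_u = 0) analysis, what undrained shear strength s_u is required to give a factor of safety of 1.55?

FS = s_u·L_a·R / (W·d), so s_u = FS·W·d / (L_a·R).
Arc length L_a = R·θ = 14.1·(82.2°·π/180) = 14.1·1.4347 = 20.23 m
s_u = 1.55·1644·7.3 / (20.23·14.1) = 18601.9 / 285.22 = 65.22 kPa

s_u = 65.2 kPa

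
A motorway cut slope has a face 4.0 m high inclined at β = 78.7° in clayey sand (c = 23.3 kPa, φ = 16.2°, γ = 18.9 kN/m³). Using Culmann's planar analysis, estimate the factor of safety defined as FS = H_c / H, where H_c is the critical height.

H_c = (4c/γ) · sinβ cosφ / [1 − cos(β − φ)]
    = (4·23.3/18.9) · sin78.7°·cos16.2° / [1 − cos62.5°]
    = 4.931 · 0.9417 / 0.5383 = 8.63 m
FS = H_c / H = 8.63 / 4.0 = 2.157

FS = 2.16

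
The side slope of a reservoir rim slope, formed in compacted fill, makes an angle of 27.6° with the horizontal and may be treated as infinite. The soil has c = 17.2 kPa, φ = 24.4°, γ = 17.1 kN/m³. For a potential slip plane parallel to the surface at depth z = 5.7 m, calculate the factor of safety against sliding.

For an infinite slope with a slip plane parallel to the surface (no pore pressure): FS = [c + γz cos²β tanφ] / [γz sinβ cosβ].
γz = 17.1·5.7 = 97.47 kN/m²
Numerator = 17.2 + 97.47·cos²27.6°·tan24.4° = 17.2 + 97.47·0.7854·0.4536 = 51.924 kPa
Denominator = 97.47·sin27.6°·cos27.6° = 97.47·0.4633·0.8862 = 40.019 kPa
FS = 51.924 / 40.019 = 1.297

FS = 1.30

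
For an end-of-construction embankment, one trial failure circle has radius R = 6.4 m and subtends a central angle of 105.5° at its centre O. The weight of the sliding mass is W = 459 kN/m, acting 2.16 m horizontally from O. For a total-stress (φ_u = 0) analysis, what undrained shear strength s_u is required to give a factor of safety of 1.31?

FS = s_u·L_a·R / (W·d), so s_u = FS·W·d / (L_a·R).
Arc length L_a = R·θ = 6.4·(105.5°·π/180) = 6.4·1.8413 = 11.78 m
s_u = 1.31·459·2.16 / (11.78·6.4) = 1298.8 / 75.42 = 17.22 kPa

s_u = 17.2 kPa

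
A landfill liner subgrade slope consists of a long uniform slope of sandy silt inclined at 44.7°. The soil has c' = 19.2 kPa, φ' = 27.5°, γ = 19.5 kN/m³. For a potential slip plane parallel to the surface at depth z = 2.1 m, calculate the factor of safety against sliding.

For an infinite slope with a slip plane parallel to the surface (no pore pressure): FS = [c' + γz cos²β tanφ'] / [γz sinβ cosβ].
γz = 19.5·2.1 = 40.95 kN/m²
Numerator = 19.2 + 40.95·cos²44.7°·tan27.5° = 19.2 + 40.95·0.5052·0.5206 = 29.970 kPa
Denominator = 40.95·sin44.7°·cos44.7° = 40.95·0.7034·0.7108 = 20.474 kPa
FS = 29.970 / 20.474 = 1.464

FS = 1.46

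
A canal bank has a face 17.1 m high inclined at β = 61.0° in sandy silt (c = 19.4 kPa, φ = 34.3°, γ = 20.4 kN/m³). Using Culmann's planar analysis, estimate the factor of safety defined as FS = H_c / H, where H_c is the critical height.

FS = 1.51

H_c = (4c/γ) · sinβ cosφ / [1 − cos(β − φ)]
    = (4·19.4/20.4) · sin61.0°·cos34.3° / [1 − cos26.7°]
    = 3.804 · 0.7225 / 0.1066 = 25.78 m
FS = H_c / H = 25.78 / 17.1 = 1.507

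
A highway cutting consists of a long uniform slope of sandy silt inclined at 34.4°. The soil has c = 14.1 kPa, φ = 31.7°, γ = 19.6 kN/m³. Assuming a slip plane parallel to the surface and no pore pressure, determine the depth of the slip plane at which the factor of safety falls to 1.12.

Setting FS = 1.12 in FS = [c + γz cos²β tanφ] / [γz sinβ cosβ] and solving for z:
z = c / [γ cosβ (FS·sinβ − cosβ·tanφ)]
  = 14.1 / [19.6·cos34.4°·(1.12·sin34.4° − cos34.4°·tan31.7°)]
  = 14.1 / [19.6·0.8251·(1.12·0.5650 − 0.8251·0.6176)]
  = 14.1 / 1.9918 = 7.079 m

z = 7.08 m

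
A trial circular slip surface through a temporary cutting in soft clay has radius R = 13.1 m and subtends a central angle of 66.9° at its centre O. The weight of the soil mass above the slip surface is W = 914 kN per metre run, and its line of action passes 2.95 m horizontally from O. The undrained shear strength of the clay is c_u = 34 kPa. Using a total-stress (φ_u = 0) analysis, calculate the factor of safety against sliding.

Taking moments about the centre O, the resisting moment is provided by the undrained shear strength acting along the arc:
Arc length L_a = R·θ = 13.1·(66.9°·π/180) = 13.1·1.1676 = 15.30 m
M_R = c_u·L_a·R = 34·15.30·13.1 = 6812.8 kN·m/m
M_D = W·d = 914·2.95 = 2696.3 kN·m/m
FS = M_R / M_D = 6812.8 / 2696.3 = 2.527

FS = 2.53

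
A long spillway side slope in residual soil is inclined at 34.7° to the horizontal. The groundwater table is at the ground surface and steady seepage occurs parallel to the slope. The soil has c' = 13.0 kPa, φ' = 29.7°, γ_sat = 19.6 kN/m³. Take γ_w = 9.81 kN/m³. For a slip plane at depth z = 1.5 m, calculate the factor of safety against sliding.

With seepage parallel to the slope and the water table at the surface, the effective normal stress on the slip plane uses the buoyant unit weight γ' = γ_sat − γ_w while the driving shear stress uses γ_sat:
FS = [c' + γ' z cos²β tanφ'] / [γ_sat z sinβ cosβ]
γ' = 19.6 − 9.81 = 9.79 kN/m³
Numerator = 13.0 + 9.79·1.5·cos²34.7°·tan29.7° = 13.0 + 9.79·1.5·0.6759·0.5704 = 18.662 kPa
Denominator = 19.6·1.5·sin34.7°·cos34.7° = 19.6·1.5·0.5693·0.8221 = 13.760 kPa
FS = 18.662 / 13.760 = 1.356

FS = 1.36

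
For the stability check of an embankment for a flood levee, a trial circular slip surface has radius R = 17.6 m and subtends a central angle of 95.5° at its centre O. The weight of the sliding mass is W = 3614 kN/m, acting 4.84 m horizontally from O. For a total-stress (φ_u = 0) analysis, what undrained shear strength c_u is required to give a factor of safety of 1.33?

c_u = 45.1 kPa

FS = c_u·L_a·R / (W·d), so c_u = FS·W·d / (L_a·R).
Arc length L_a = R·θ = 17.6·(95.5°·π/180) = 17.6·1.6668 = 29.34 m
c_u = 1.33·3614·4.84 / (29.34·17.6) = 23264.0 / 516.30 = 45.06 kPa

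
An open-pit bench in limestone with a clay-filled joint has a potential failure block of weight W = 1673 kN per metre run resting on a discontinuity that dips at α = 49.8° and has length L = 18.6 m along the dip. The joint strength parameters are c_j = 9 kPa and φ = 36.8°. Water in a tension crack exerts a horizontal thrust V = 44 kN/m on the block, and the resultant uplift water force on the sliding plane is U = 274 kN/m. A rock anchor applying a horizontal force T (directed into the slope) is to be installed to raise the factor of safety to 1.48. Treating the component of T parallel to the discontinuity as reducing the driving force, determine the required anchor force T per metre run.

Resolving forces along and normal to the sliding plane, with the horizontal anchor force T adding T·sinα to the effective normal force and T·cosα acting up the plane against the driving force:
FS = [c_jL + (W cosα − U − V sinα + T sinα) tanφ] / [W sinα + V cosα − T cosα]
Without the anchor: N' = 772.2 kN/m, driving T_d = 1306.2 kN/m, resisting R = 9·18.6 + 772.2·tan36.8° = 745.1 kN/m, FS = 0.57.
Setting FS = 1.48 and solving for T:
1.48·(1306.2 − T cos49.8°) = 745.1 + T sin49.8°·tan36.8°
T·(sin49.8°·tan36.8° + 1.48·cos49.8°) = 1.48·1306.2 − 745.1
T·(0.7638·0.7481 + 1.48·0.6455) = 1933.2 − 745.1 = 1188.1
T·1.5267 = 1188.1
T = 778.2 kN/m

T = 778 kN/m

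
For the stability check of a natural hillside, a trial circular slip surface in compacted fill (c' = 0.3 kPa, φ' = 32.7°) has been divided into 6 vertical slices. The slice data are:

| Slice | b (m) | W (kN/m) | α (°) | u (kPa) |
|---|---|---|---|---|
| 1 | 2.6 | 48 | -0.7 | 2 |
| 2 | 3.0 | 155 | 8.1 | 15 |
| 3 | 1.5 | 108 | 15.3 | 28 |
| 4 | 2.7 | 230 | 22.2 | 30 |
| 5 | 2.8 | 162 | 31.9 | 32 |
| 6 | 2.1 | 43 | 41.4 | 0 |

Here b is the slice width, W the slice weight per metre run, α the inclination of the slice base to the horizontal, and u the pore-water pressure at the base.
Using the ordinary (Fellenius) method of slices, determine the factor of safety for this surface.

FS = 1.05

Ordinary method of slices: FS = Σ[c'·Δl_i + (W_i cosα_i − u_i·Δl_i)·tanφ'] / Σ W_i sinα_i, with Δl_i = b_i / cosα_i.
Slice 1: Δl = 2.6/cos(-0.7°) = 2.600 m; N'_1 = 48·cos(-0.7°) − 2·2.600 = 42.8; c'Δl = 0.78; W sinα = -0.6
Slice 2: Δl = 3.0/cos8.1° = 3.030 m; N'_2 = 155·cos8.1° − 15·3.030 = 108.0; c'Δl = 0.91; W sinα = 21.8
Slice 3: Δl = 1.5/cos15.3° = 1.555 m; N'_3 = 108·cos15.3° − 28·1.555 = 60.6; c'Δl = 0.47; W sinα = 28.5
Slice 4: Δl = 2.7/cos22.2° = 2.916 m; N'_4 = 230·cos22.2° − 30·2.916 = 125.5; c'Δl = 0.87; W sinα = 86.9
Slice 5: Δl = 2.8/cos31.9° = 3.298 m; N'_5 = 162·cos31.9° − 32·3.298 = 32.0; c'Δl = 0.99; W sinα = 85.6
Slice 6: Δl = 2.1/cos41.4° = 2.800 m; N'_6 = 43·cos41.4° − 0·2.800 = 32.3; c'Δl = 0.84; W sinα = 28.4
Σc'Δl = 4.9 kN/m; ΣN' = 401.1 kN/m; ΣW sinα = 250.7 kN/m
Resisting = 4.9 + 401.1·tan32.7° = 4.9 + 257.5 = 262.4 kN/m
FS = 262.4 / 250.7 = 1.047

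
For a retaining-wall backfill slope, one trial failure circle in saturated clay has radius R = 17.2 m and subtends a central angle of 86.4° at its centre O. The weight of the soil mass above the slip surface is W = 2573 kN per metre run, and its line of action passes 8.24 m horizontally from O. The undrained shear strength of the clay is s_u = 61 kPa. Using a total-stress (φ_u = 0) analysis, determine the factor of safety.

FS = 1.28

Taking moments about the centre O, the resisting moment is provided by the undrained shear strength acting along the arc:
Arc length L_a = R·θ = 17.2·(86.4°·π/180) = 17.2·1.5080 = 25.94 m
M_R = s_u·L_a·R = 61·25.94·17.2 = 27213.1 kN·m/m
M_D = W·d = 2573·8.24 = 21201.5 kN·m/m
FS = M_R / M_D = 27213.1 / 21201.5 = 1.284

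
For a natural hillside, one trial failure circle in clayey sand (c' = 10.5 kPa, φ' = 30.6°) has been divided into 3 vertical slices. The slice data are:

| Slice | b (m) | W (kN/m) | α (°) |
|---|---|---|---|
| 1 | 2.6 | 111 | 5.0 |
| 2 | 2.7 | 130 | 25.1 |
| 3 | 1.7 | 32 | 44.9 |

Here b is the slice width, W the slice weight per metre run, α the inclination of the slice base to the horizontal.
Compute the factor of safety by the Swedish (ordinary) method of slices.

FS = 2.66

Ordinary method of slices: FS = Σ[c'·Δl_i + (W_i cosα_i)·tanφ'] / Σ W_i sinα_i, with Δl_i = b_i / cosα_i.
Slice 1: Δl = 2.6/cos5.0° = 2.610 m; N'_1 = 111·cos5.0° = 110.6; c'Δl = 27.40; W sinα = 9.7
Slice 2: Δl = 2.7/cos25.1° = 2.982 m; N'_2 = 130·cos25.1° = 117.7; c'Δl = 31.31; W sinα = 55.1
Slice 3: Δl = 1.7/cos44.9° = 2.400 m; N'_3 = 32·cos44.9° = 22.7; c'Δl = 25.20; W sinα = 22.6
Σc'Δl = 83.9 kN/m; ΣN' = 251.0 kN/m; ΣW sinα = 87.4 kN/m
Resisting = 83.9 + 251.0·tan30.6° = 83.9 + 148.4 = 232.3 kN/m
FS = 232.3 / 87.4 = 2.658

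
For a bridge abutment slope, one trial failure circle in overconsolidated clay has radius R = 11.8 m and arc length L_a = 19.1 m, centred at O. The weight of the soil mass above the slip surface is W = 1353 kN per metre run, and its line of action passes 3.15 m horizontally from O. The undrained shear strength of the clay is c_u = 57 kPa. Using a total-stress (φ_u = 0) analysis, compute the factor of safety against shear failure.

FS = 3.01

Taking moments about the centre O, the resisting moment is provided by the undrained shear strength acting along the arc:
M_R = c_u·L_a·R = 57·19.10·11.8 = 12846.7 kN·m/m
M_D = W·d = 1353·3.15 = 4261.9 kN·m/m
FS = M_R / M_D = 12846.7 / 4261.9 = 3.014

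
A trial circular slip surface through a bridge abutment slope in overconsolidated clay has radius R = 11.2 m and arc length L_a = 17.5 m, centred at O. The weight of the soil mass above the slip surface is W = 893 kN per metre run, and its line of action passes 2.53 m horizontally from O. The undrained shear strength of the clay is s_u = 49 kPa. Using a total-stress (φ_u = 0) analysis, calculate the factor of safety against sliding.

Taking moments about the centre O, the resisting moment is provided by the undrained shear strength acting along the arc:
M_R = s_u·L_a·R = 49·17.50·11.2 = 9604.0 kN·m/m
M_D = W·d = 893·2.53 = 2259.3 kN·m/m
FS = M_R / M_D = 9604.0 / 2259.3 = 4.251

FS = 4.25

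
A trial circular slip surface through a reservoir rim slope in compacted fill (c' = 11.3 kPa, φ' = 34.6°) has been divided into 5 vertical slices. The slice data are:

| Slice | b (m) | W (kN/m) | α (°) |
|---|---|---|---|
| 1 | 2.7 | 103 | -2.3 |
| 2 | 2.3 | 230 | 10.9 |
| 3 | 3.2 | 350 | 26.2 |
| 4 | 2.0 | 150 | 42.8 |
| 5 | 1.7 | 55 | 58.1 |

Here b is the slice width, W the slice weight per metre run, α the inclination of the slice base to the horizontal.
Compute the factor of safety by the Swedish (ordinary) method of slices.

FS = 2.06

Ordinary method of slices: FS = Σ[c'·Δl_i + (W_i cosα_i)·tanφ'] / Σ W_i sinα_i, with Δl_i = b_i / cosα_i.
Slice 1: Δl = 2.7/cos(-2.3°) = 2.702 m; N'_1 = 103·cos(-2.3°) = 102.9; c'Δl = 30.53; W sinα = -4.1
Slice 2: Δl = 2.3/cos10.9° = 2.342 m; N'_2 = 230·cos10.9° = 225.9; c'Δl = 26.47; W sinα = 43.5
Slice 3: Δl = 3.2/cos26.2° = 3.566 m; N'_3 = 350·cos26.2° = 314.0; c'Δl = 40.30; W sinα = 154.5
Slice 4: Δl = 2.0/cos42.8° = 2.726 m; N'_4 = 150·cos42.8° = 110.1; c'Δl = 30.80; W sinα = 101.9
Slice 5: Δl = 1.7/cos58.1° = 3.217 m; N'_5 = 55·cos58.1° = 29.1; c'Δl = 36.35; W sinα = 46.7
Σc'Δl = 164.5 kN/m; ΣN' = 781.9 kN/m; ΣW sinα = 342.5 kN/m
Resisting = 164.5 + 781.9·tan34.6° = 164.5 + 539.4 = 703.9 kN/m
FS = 703.9 / 342.5 = 2.055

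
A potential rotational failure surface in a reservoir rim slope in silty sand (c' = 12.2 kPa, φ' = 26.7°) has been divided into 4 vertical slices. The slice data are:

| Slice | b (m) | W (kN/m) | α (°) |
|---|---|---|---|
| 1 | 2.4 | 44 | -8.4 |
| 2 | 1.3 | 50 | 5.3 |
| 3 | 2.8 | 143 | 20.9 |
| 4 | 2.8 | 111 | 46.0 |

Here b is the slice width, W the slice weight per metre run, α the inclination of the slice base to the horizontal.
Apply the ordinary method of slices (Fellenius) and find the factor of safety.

FS = 2.20

Ordinary method of slices: FS = Σ[c'·Δl_i + (W_i cosα_i)·tanφ'] / Σ W_i sinα_i, with Δl_i = b_i / cosα_i.
Slice 1: Δl = 2.4/cos(-8.4°) = 2.426 m; N'_1 = 44·cos(-8.4°) = 43.5; c'Δl = 29.60; W sinα = -6.4
Slice 2: Δl = 1.3/cos5.3° = 1.306 m; N'_2 = 50·cos5.3° = 49.8; c'Δl = 15.93; W sinα = 4.6
Slice 3: Δl = 2.8/cos20.9° = 2.997 m; N'_3 = 143·cos20.9° = 133.6; c'Δl = 36.57; W sinα = 51.0
Slice 4: Δl = 2.8/cos46.0° = 4.031 m; N'_4 = 111·cos46.0° = 77.1; c'Δl = 49.18; W sinα = 79.8
Σc'Δl = 131.3 kN/m; ΣN' = 304.0 kN/m; ΣW sinα = 129.1 kN/m
Resisting = 131.3 + 304.0·tan26.7° = 131.3 + 152.9 = 284.2 kN/m
FS = 284.2 / 129.1 = 2.202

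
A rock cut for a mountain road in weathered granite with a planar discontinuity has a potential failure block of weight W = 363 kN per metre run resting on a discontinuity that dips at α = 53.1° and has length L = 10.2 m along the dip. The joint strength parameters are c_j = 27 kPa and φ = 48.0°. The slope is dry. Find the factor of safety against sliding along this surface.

FS = 1.78

Resolving the block weight along and normal to the plane and applying the Mohr–Coulomb strength on the joint:
N' = W cosα = 363·cos53.1° = 218.0 kN/m
Driving force T = W sinα = 363·sin53.1° = 290.3 kN/m
Resisting force R = c_j·L + N'·tanφ = 27·10.2 + 218.0·tan48.0° = 275.4 + 242.1 = 517.5 kN/m
FS = R / T = 517.5 / 290.3 = 1.783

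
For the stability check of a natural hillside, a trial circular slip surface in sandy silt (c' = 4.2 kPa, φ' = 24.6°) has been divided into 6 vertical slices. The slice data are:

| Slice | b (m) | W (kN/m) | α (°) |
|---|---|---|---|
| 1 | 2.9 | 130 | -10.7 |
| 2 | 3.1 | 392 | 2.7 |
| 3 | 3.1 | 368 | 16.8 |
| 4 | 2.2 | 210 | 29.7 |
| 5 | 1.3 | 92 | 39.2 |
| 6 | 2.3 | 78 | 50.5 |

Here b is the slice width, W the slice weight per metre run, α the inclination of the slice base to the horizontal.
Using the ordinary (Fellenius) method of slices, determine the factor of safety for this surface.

FS = 1.89

Ordinary method of slices: FS = Σ[c'·Δl_i + (W_i cosα_i)·tanφ'] / Σ W_i sinα_i, with Δl_i = b_i / cosα_i.
Slice 1: Δl = 2.9/cos(-10.7°) = 2.951 m; N'_1 = 130·cos(-10.7°) = 127.7; c'Δl = 12.40; W sinα = -24.1
Slice 2: Δl = 3.1/cos2.7° = 3.103 m; N'_2 = 392·cos2.7° = 391.6; c'Δl = 13.03; W sinα = 18.5
Slice 3: Δl = 3.1/cos16.8° = 3.238 m; N'_3 = 368·cos16.8° = 352.3; c'Δl = 13.60; W sinα = 106.4
Slice 4: Δl = 2.2/cos29.7° = 2.533 m; N'_4 = 210·cos29.7° = 182.4; c'Δl = 10.64; W sinα = 104.0
Slice 5: Δl = 1.3/cos39.2° = 1.678 m; N'_5 = 92·cos39.2° = 71.3; c'Δl = 7.05; W sinα = 58.1
Slice 6: Δl = 2.3/cos50.5° = 3.616 m; N'_6 = 78·cos50.5° = 49.6; c'Δl = 15.19; W sinα = 60.2
Σc'Δl = 71.9 kN/m; ΣN' = 1174.9 kN/m; ΣW sinα = 323.1 kN/m
Resisting = 71.9 + 1174.9·tan24.6° = 71.9 + 537.9 = 609.8 kN/m
FS = 609.8 / 323.1 = 1.888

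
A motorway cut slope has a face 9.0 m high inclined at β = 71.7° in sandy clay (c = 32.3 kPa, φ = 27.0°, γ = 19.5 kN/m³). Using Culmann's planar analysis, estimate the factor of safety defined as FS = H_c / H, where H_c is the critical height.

H_c = (4c/γ) · sinβ cosφ / [1 − cos(β − φ)]
    = (4·32.3/19.5) · sin71.7°·cos27.0° / [1 − cos44.7°]
    = 6.626 · 0.8459 / 0.2892 = 19.38 m
FS = H_c / H = 19.38 / 9.0 = 2.153

FS = 2.15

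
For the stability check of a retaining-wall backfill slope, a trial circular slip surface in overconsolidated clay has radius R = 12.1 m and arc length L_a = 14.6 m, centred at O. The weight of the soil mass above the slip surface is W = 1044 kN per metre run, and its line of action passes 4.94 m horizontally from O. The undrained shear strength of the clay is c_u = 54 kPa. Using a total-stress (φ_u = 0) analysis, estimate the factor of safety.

FS = 1.85

Taking moments about the centre O, the resisting moment is provided by the undrained shear strength acting along the arc:
M_R = c_u·L_a·R = 54·14.60·12.1 = 9539.6 kN·m/m
M_D = W·d = 1044·4.94 = 5157.4 kN·m/m
FS = M_R / M_D = 9539.6 / 5157.4 = 1.850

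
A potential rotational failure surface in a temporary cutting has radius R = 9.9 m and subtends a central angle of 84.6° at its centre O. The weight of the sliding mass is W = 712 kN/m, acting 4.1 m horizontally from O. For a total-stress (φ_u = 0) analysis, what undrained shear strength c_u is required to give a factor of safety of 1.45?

c_u = 29.2 kPa

FS = c_u·L_a·R / (W·d), so c_u = FS·W·d / (L_a·R).
Arc length L_a = R·θ = 9.9·(84.6°·π/180) = 9.9·1.4765 = 14.62 m
c_u = 1.45·712·4.1 / (14.62·9.9) = 4232.8 / 144.72 = 29.25 kPa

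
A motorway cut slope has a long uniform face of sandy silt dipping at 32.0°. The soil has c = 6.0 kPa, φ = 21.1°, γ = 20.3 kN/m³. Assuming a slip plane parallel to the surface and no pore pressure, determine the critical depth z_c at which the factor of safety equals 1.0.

z_c = 1.72 m

Setting FS = 1.00 in FS = [c + γz cos²β tanφ] / [γz sinβ cosβ] and solving for z:
z = c / [γ cosβ (FS·sinβ − cosβ·tanφ)]
  = 6.0 / [20.3·cos32.0°·(1.00·sin32.0° − cos32.0°·tan21.1°)]
  = 6.0 / [20.3·0.8480·(1.00·0.5299 − 0.8480·0.3859)]
  = 6.0 / 3.4893 = 1.720 m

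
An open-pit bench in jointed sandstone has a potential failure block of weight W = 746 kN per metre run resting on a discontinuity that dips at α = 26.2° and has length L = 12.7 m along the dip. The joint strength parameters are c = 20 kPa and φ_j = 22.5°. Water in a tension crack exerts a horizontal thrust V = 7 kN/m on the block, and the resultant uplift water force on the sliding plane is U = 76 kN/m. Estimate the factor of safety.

Resolving the block weight along and normal to the plane and applying the Mohr–Coulomb strength on the joint:
N' = W cosα − U − V sinα = 746·cos26.2° − 76 − 7·sin26.2° = 590.3 kN/m
Driving force T = W sinα + V cosα = 746·sin26.2° + 7·cos26.2° = 335.6 kN/m
Resisting force R = c·L + N'·tanφ_j = 20·12.7 + 590.3·tan22.5° = 254.0 + 244.5 = 498.5 kN/m
FS = R / T = 498.5 / 335.6 = 1.485

FS = 1.49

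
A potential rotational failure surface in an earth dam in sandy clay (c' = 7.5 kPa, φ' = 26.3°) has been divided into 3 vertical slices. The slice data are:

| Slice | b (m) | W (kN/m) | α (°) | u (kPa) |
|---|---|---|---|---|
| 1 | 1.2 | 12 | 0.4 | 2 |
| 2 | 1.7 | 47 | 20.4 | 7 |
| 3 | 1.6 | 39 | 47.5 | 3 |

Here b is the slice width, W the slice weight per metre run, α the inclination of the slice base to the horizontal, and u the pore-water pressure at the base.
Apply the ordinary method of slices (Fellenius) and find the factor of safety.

Ordinary method of slices: FS = Σ[c'·Δl_i + (W_i cosα_i − u_i·Δl_i)·tanφ'] / Σ W_i sinα_i, with Δl_i = b_i / cosα_i.
Slice 1: Δl = 1.2/cos0.4° = 1.200 m; N'_1 = 12·cos0.4° − 2·1.200 = 9.6; c'Δl = 9.00; W sinα = 0.1
Slice 2: Δl = 1.7/cos20.4° = 1.814 m; N'_2 = 47·cos20.4° − 7·1.814 = 31.4; c'Δl = 13.60; W sinα = 16.4
Slice 3: Δl = 1.6/cos47.5° = 2.368 m; N'_3 = 39·cos47.5° − 3·2.368 = 19.2; c'Δl = 17.76; W sinα = 28.8
Σc'Δl = 40.4 kN/m; ΣN' = 60.2 kN/m; ΣW sinα = 45.2 kN/m
Resisting = 40.4 + 60.2·tan26.3° = 40.4 + 29.8 = 70.1 kN/m
FS = 70.1 / 45.2 = 1.551

FS = 1.55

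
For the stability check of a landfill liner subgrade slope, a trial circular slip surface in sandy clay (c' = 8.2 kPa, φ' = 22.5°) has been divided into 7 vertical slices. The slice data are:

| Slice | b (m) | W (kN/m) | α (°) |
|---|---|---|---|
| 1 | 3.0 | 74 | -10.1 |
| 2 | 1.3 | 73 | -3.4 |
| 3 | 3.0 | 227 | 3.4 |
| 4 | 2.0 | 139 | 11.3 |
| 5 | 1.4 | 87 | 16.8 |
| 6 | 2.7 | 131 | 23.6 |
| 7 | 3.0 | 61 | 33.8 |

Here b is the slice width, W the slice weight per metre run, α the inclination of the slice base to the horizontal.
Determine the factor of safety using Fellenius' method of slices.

Ordinary method of slices: FS = Σ[c'·Δl_i + (W_i cosα_i)·tanφ'] / Σ W_i sinα_i, with Δl_i = b_i / cosα_i.
Slice 1: Δl = 3.0/cos(-10.1°) = 3.047 m; N'_1 = 74·cos(-10.1°) = 72.9; c'Δl = 24.99; W sinα = -13.0
Slice 2: Δl = 1.3/cos(-3.4°) = 1.302 m; N'_2 = 73·cos(-3.4°) = 72.9; c'Δl = 10.68; W sinα = -4.3
Slice 3: Δl = 3.0/cos3.4° = 3.005 m; N'_3 = 227·cos3.4° = 226.6; c'Δl = 24.64; W sinα = 13.5
Slice 4: Δl = 2.0/cos11.3° = 2.040 m; N'_4 = 139·cos11.3° = 136.3; c'Δl = 16.72; W sinα = 27.2
Slice 5: Δl = 1.4/cos16.8° = 1.462 m; N'_5 = 87·cos16.8° = 83.3; c'Δl = 11.99; W sinα = 25.1
Slice 6: Δl = 2.7/cos23.6° = 2.946 m; N'_6 = 131·cos23.6° = 120.0; c'Δl = 24.16; W sinα = 52.4
Slice 7: Δl = 3.0/cos33.8° = 3.610 m; N'_7 = 61·cos33.8° = 50.7; c'Δl = 29.60; W sinα = 33.9
Σc'Δl = 142.8 kN/m; ΣN' = 762.7 kN/m; ΣW sinα = 134.9 kN/m
Resisting = 142.8 + 762.7·tan22.5° = 142.8 + 315.9 = 458.7 kN/m
FS = 458.7 / 134.9 = 3.400

FS = 3.40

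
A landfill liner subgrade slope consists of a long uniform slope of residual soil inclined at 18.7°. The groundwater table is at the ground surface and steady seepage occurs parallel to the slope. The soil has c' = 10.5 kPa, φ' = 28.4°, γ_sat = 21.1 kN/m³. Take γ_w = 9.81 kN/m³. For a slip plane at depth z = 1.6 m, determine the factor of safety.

With seepage parallel to the slope and the water table at the surface, the effective normal stress on the slip plane uses the buoyant unit weight γ' = γ_sat − γ_w while the driving shear stress uses γ_sat:
FS = [c' + γ' z cos²β tanφ'] / [γ_sat z sinβ cosβ]
γ' = 21.1 − 9.81 = 11.29 kN/m³
Numerator = 10.5 + 11.29·1.6·cos²18.7°·tan28.4° = 10.5 + 11.29·1.6·0.8972·0.5407 = 19.263 kPa
Denominator = 21.1·1.6·sin18.7°·cos18.7° = 21.1·1.6·0.3206·0.9472 = 10.253 kPa
FS = 19.263 / 10.253 = 1.879

FS = 1.88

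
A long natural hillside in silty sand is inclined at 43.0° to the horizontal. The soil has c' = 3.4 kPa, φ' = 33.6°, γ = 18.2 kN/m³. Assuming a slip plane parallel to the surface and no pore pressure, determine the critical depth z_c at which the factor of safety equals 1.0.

z_c = 1.30 m

Setting FS = 1.00 in FS = [c' + γz cos²β tanφ'] / [γz sinβ cosβ] and solving for z:
z = c' / [γ cosβ (FS·sinβ − cosβ·tanφ')]
  = 3.4 / [18.2·cos43.0°·(1.00·sin43.0° − cos43.0°·tan33.6°)]
  = 3.4 / [18.2·0.7314·(1.00·0.6820 − 0.7314·0.6644)]
  = 3.4 / 2.6101 = 1.303 m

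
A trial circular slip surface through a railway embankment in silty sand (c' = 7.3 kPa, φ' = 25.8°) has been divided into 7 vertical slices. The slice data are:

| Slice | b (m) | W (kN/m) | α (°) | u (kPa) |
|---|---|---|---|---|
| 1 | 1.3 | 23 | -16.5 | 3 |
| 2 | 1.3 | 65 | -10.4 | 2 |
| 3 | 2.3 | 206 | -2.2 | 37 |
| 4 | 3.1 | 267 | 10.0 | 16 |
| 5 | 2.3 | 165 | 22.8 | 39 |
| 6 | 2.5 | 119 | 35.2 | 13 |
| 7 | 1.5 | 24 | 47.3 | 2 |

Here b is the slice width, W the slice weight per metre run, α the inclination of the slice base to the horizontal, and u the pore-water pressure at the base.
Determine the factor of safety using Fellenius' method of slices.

FS = 2.20

Ordinary method of slices: FS = Σ[c'·Δl_i + (W_i cosα_i − u_i·Δl_i)·tanφ'] / Σ W_i sinα_i, with Δl_i = b_i / cosα_i.
Slice 1: Δl = 1.3/cos(-16.5°) = 1.356 m; N'_1 = 23·cos(-16.5°) − 3·1.356 = 18.0; c'Δl = 9.90; W sinα = -6.5
Slice 2: Δl = 1.3/cos(-10.4°) = 1.322 m; N'_2 = 65·cos(-10.4°) − 2·1.322 = 61.3; c'Δl = 9.65; W sinα = -11.7
Slice 3: Δl = 2.3/cos(-2.2°) = 2.302 m; N'_3 = 206·cos(-2.2°) − 37·2.302 = 120.7; c'Δl = 16.80; W sinα = -7.9
Slice 4: Δl = 3.1/cos10.0° = 3.148 m; N'_4 = 267·cos10.0° − 16·3.148 = 212.6; c'Δl = 22.98; W sinα = 46.4
Slice 5: Δl = 2.3/cos22.8° = 2.495 m; N'_5 = 165·cos22.8° − 39·2.495 = 54.8; c'Δl = 18.21; W sinα = 63.9
Slice 6: Δl = 2.5/cos35.2° = 3.059 m; N'_6 = 119·cos35.2° − 13·3.059 = 57.5; c'Δl = 22.33; W sinα = 68.6
Slice 7: Δl = 1.5/cos47.3° = 2.212 m; N'_7 = 24·cos47.3° − 2·2.212 = 11.9; c'Δl = 16.15; W sinα = 17.6
Σc'Δl = 116.0 kN/m; ΣN' = 536.7 kN/m; ΣW sinα = 170.4 kN/m
Resisting = 116.0 + 536.7·tan25.8° = 116.0 + 259.4 = 375.5 kN/m
FS = 375.5 / 170.4 = 2.204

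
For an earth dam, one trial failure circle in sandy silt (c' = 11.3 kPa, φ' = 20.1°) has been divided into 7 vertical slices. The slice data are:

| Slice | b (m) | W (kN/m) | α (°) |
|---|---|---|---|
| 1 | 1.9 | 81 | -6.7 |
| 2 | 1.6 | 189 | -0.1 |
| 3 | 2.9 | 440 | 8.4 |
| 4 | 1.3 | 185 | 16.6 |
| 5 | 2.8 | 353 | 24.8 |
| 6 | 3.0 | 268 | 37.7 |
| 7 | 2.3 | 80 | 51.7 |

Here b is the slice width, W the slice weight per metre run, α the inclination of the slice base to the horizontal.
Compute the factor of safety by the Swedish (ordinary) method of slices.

FS = 1.54

Ordinary method of slices: FS = Σ[c'·Δl_i + (W_i cosα_i)·tanφ'] / Σ W_i sinα_i, with Δl_i = b_i / cosα_i.
Slice 1: Δl = 1.9/cos(-6.7°) = 1.913 m; N'_1 = 81·cos(-6.7°) = 80.4; c'Δl = 21.62; W sinα = -9.5
Slice 2: Δl = 1.6/cos(-0.1°) = 1.600 m; N'_2 = 189·cos(-0.1°) = 189.0; c'Δl = 18.08; W sinα = -0.3
Slice 3: Δl = 2.9/cos8.4° = 2.931 m; N'_3 = 440·cos8.4° = 435.3; c'Δl = 33.13; W sinα = 64.3
Slice 4: Δl = 1.3/cos16.6° = 1.357 m; N'_4 = 185·cos16.6° = 177.3; c'Δl = 15.33; W sinα = 52.9
Slice 5: Δl = 2.8/cos24.8° = 3.084 m; N'_5 = 353·cos24.8° = 320.4; c'Δl = 34.85; W sinα = 148.1
Slice 6: Δl = 3.0/cos37.7° = 3.792 m; N'_6 = 268·cos37.7° = 212.0; c'Δl = 42.85; W sinα = 163.9
Slice 7: Δl = 2.3/cos51.7° = 3.711 m; N'_7 = 80·cos51.7° = 49.6; c'Δl = 41.93; W sinα = 62.8
Σc'Δl = 207.8 kN/m; ΣN' = 1464.1 kN/m; ΣW sinα = 482.1 kN/m
Resisting = 207.8 + 1464.1·tan20.1° = 207.8 + 535.8 = 743.6 kN/m
FS = 743.6 / 482.1 = 1.542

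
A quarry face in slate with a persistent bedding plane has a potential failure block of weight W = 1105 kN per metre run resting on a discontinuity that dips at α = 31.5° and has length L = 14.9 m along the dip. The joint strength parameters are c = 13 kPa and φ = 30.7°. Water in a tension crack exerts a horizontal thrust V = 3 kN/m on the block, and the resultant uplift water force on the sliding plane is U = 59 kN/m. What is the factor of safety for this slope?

Resolving the block weight along and normal to the plane and applying the Mohr–Coulomb strength on the joint:
N' = W cosα − U − V sinα = 1105·cos31.5° − 59 − 3·sin31.5° = 881.6 kN/m
Driving force T = W sinα + V cosα = 1105·sin31.5° + 3·cos31.5° = 579.9 kN/m
Resisting force R = c·L + N'·tanφ = 13·14.9 + 881.6·tan30.7° = 193.7 + 523.5 = 717.2 kN/m
FS = R / T = 717.2 / 579.9 = 1.237

FS = 1.24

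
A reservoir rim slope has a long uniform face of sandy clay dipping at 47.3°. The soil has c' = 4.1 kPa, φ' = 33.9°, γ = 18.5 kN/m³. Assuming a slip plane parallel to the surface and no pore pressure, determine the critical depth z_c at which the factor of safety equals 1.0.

Setting FS = 1.00 in FS = [c' + γz cos²β tanφ'] / [γz sinβ cosβ] and solving for z:
z = c' / [γ cosβ (FS·sinβ − cosβ·tanφ')]
  = 4.1 / [18.5·cos47.3°·(1.00·sin47.3° − cos47.3°·tan33.9°)]
  = 4.1 / [18.5·0.6782·(1.00·0.7349 − 0.6782·0.6720)]
  = 4.1 / 3.5030 = 1.170 m

z_c = 1.17 m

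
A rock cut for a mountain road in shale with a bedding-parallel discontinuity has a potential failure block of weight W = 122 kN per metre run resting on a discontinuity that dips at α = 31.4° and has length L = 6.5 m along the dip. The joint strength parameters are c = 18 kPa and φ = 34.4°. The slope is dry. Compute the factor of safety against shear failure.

FS = 2.96

Resolving the block weight along and normal to the plane and applying the Mohr–Coulomb strength on the joint:
N' = W cosα = 122·cos31.4° = 104.1 kN/m
Driving force T = W sinα = 122·sin31.4° = 63.6 kN/m
Resisting force R = c·L + N'·tanφ = 18·6.5 + 104.1·tan34.4° = 117.0 + 71.3 = 188.3 kN/m
FS = R / T = 188.3 / 63.6 = 2.962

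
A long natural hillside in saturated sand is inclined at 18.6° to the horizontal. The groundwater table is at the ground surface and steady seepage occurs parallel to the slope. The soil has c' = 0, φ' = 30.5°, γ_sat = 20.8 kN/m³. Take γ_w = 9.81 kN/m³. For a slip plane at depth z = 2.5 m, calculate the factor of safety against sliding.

FS = 0.92

With seepage parallel to the slope and the water table at the surface, the effective normal stress on the slip plane uses the buoyant unit weight γ' = γ_sat − γ_w while the driving shear stress uses γ_sat:
FS = [c' + γ' z cos²β tanφ'] / [γ_sat z sinβ cosβ]
(For c' = 0 this reduces to FS = (γ'/γ_sat)·tanφ'/tanβ.)
γ' = 20.8 − 9.81 = 10.99 kN/m³
Numerator = 0.0 + 10.99·2.5·cos²18.6°·tan30.5° = 0.0 + 10.99·2.5·0.8983·0.5890 = 14.538 kPa
Denominator = 20.8·2.5·sin18.6°·cos18.6° = 20.8·2.5·0.3190·0.9478 = 15.720 kPa
FS = 14.538 / 15.720 = 0.925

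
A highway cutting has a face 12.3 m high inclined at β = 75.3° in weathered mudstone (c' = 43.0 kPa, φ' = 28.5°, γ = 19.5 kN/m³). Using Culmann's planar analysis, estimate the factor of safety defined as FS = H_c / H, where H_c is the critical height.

FS = 1.93

H_c = (4c'/γ) · sinβ cosφ' / [1 − cos(β − φ')]
    = (4·43.0/19.5) · sin75.3°·cos28.5° / [1 − cos46.8°]
    = 8.821 · 0.8501 / 0.3155 = 23.77 m
FS = H_c / H = 23.77 / 12.3 = 1.932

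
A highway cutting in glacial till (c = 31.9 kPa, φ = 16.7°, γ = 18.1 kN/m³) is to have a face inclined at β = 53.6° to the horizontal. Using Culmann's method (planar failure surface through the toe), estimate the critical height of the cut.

Culmann's analysis gives the critical failure plane at α_cr = (β + φ)/2 = (53.6 + 16.7)/2 = 35.1°, and the critical height
H_c = (4c/γ) · sinβ cosφ / [1 − cos(β − φ)]
    = (4·31.9/18.1) · sin53.6°·cos16.7° / [1 − cos(36.9°)]
    = 7.050 · 0.8049·0.9578 / [1 − 0.7997]
    = 7.050 · 0.7709 / 0.2003
    = 27.13 m

H_c = 27.13 m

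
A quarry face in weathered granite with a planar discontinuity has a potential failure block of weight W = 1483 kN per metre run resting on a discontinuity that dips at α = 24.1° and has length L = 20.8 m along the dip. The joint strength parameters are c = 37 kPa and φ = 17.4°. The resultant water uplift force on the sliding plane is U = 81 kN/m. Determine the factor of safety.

Resolving the block weight along and normal to the plane and applying the Mohr–Coulomb strength on the joint:
N' = W cosα − U = 1483·cos24.1° − 81 = 1272.7 kN/m
Driving force T = W sinα = 1483·sin24.1° = 605.6 kN/m
Resisting force R = c·L + N'·tanφ = 37·20.8 + 1272.7·tan17.4° = 769.6 + 398.9 = 1168.5 kN/m
FS = R / T = 1168.5 / 605.6 = 1.930

FS = 1.93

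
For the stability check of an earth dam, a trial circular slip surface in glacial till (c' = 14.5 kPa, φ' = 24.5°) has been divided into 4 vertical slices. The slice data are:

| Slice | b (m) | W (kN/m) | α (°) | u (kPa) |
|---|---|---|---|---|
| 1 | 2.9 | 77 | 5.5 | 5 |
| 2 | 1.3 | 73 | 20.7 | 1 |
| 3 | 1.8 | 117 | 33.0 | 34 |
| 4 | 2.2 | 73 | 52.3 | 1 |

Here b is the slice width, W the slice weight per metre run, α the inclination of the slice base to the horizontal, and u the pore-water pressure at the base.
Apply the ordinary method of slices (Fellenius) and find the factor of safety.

Ordinary method of slices: FS = Σ[c'·Δl_i + (W_i cosα_i − u_i·Δl_i)·tanφ'] / Σ W_i sinα_i, with Δl_i = b_i / cosα_i.
Slice 1: Δl = 2.9/cos5.5° = 2.913 m; N'_1 = 77·cos5.5° − 5·2.913 = 62.1; c'Δl = 42.24; W sinα = 7.4
Slice 2: Δl = 1.3/cos20.7° = 1.390 m; N'_2 = 73·cos20.7° − 1·1.390 = 66.9; c'Δl = 20.15; W sinα = 25.8
Slice 3: Δl = 1.8/cos33.0° = 2.146 m; N'_3 = 117·cos33.0° − 34·2.146 = 25.2; c'Δl = 31.12; W sinα = 63.7
Slice 4: Δl = 2.2/cos52.3° = 3.598 m; N'_4 = 73·cos52.3° − 1·3.598 = 41.0; c'Δl = 52.16; W sinα = 57.8
Σc'Δl = 145.7 kN/m; ΣN' = 195.2 kN/m; ΣW sinα = 154.7 kN/m
Resisting = 145.7 + 195.2·tan24.5° = 145.7 + 88.9 = 234.6 kN/m
FS = 234.6 / 154.7 = 1.517

FS = 1.52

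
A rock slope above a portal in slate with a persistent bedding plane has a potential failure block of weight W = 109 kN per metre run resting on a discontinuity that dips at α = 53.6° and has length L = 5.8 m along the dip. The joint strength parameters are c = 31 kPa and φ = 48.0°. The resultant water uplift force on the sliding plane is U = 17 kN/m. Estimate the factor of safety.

Resolving the block weight along and normal to the plane and applying the Mohr–Coulomb strength on the joint:
N' = W cosα − U = 109·cos53.6° − 17 = 47.7 kN/m
Driving force T = W sinα = 109·sin53.6° = 87.7 kN/m
Resisting force R = c·L + N'·tanφ = 31·5.8 + 47.7·tan48.0° = 179.8 + 53.0 = 232.8 kN/m
FS = R / T = 232.8 / 87.7 = 2.653

FS = 2.65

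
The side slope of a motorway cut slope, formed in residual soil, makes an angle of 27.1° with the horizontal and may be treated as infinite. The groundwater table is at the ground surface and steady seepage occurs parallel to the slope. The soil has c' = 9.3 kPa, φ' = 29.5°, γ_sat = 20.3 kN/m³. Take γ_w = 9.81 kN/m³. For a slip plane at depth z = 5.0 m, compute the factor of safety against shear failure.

With seepage parallel to the slope and the water table at the surface, the effective normal stress on the slip plane uses the buoyant unit weight γ' = γ_sat − γ_w while the driving shear stress uses γ_sat:
FS = [c' + γ' z cos²β tanφ'] / [γ_sat z sinβ cosβ]
γ' = 20.3 − 9.81 = 10.49 kN/m³
Numerator = 9.3 + 10.49·5.0·cos²27.1°·tan29.5° = 9.3 + 10.49·5.0·0.7925·0.5658 = 32.817 kPa
Denominator = 20.3·5.0·sin27.1°·cos27.1° = 20.3·5.0·0.4555·0.8902 = 41.161 kPa
FS = 32.817 / 41.161 = 0.797

FS = 0.80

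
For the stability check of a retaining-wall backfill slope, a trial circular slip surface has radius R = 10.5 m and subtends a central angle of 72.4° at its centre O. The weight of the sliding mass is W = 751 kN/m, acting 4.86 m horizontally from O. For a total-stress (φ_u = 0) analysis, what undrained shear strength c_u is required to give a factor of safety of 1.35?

FS = c_u·L_a·R / (W·d), so c_u = FS·W·d / (L_a·R).
Arc length L_a = R·θ = 10.5·(72.4°·π/180) = 10.5·1.2636 = 13.27 m
c_u = 1.35·751·4.86 / (13.27·10.5) = 4927.3 / 139.31 = 35.37 kPa

c_u = 35.4 kPa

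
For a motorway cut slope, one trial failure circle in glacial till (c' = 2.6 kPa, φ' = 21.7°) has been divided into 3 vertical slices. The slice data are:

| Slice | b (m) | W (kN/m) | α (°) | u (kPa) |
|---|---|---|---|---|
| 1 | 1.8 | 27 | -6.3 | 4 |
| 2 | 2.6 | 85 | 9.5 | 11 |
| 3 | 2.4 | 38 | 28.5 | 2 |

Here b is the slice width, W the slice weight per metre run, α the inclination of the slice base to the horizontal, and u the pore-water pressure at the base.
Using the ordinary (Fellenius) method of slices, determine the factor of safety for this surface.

Ordinary method of slices: FS = Σ[c'·Δl_i + (W_i cosα_i − u_i·Δl_i)·tanφ'] / Σ W_i sinα_i, with Δl_i = b_i / cosα_i.
Slice 1: Δl = 1.8/cos(-6.3°) = 1.811 m; N'_1 = 27·cos(-6.3°) − 4·1.811 = 19.6; c'Δl = 4.71; W sinα = -3.0
Slice 2: Δl = 2.6/cos9.5° = 2.636 m; N'_2 = 85·cos9.5° − 11·2.636 = 54.8; c'Δl = 6.85; W sinα = 14.0
Slice 3: Δl = 2.4/cos28.5° = 2.731 m; N'_3 = 38·cos28.5° − 2·2.731 = 27.9; c'Δl = 7.10; W sinα = 18.1
Σc'Δl = 18.7 kN/m; ΣN' = 102.4 kN/m; ΣW sinα = 29.2 kN/m
Resisting = 18.7 + 102.4·tan21.7° = 18.7 + 40.7 = 59.4 kN/m
FS = 59.4 / 29.2 = 2.034

FS = 2.03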